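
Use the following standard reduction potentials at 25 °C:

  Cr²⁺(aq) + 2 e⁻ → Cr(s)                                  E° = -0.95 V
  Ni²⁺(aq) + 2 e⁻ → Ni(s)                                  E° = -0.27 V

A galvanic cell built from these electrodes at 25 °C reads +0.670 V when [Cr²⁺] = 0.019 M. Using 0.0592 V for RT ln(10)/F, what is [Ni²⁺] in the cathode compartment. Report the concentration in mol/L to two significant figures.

0.0087 M

Ni²⁺/Ni is the cathode, Cr²⁺/Cr the anode: E°cell = +0.68 V, n = 2.
Overall reaction: Ni²⁺(aq) + Cr(s) → Ni(s) + Cr²⁺(aq); Q = [Cr²⁺]^1/[Ni²⁺]^1.
From E = E° − (0.0592/n) log Q: log Q = (E° − E)·n/0.0592 = (+0.68 − (+0.670))·2/0.0592 = 0.3378.
So 1·log[Ni²⁺] = 1·log(0.019) − log Q = -1.7212 − (0.3378) = -2.0590; [Ni²⁺] = 10^(-2.0590) ≈ 0.0087 M.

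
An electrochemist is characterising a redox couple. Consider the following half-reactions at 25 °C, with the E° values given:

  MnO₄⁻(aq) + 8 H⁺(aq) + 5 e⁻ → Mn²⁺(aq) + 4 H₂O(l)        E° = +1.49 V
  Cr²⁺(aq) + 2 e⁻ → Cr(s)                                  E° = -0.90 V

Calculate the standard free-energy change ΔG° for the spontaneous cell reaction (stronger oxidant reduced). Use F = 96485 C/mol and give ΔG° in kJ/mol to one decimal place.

-2306.0 kJ/mol

MnO₄⁻/Mn²⁺ (E° = +1.49 V) is the cathode; Cr²⁺/Cr (E° = -0.90 V) is the anode, so E°cell = +2.39 V.
Balancing electrons gives n = 10 (lcm of 5 and 2).
ΔG° = −nFE° = −(10)(96485)(+2.39) = -2,305,992 J = -2306.0 kJ/mol.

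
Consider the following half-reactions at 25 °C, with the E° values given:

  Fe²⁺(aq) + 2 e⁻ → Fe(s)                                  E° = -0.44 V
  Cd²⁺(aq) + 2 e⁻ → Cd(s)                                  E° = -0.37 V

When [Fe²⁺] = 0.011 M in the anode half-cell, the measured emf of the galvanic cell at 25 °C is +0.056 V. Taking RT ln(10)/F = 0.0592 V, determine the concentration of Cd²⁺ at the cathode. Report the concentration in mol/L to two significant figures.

0.0037 M

Cd²⁺/Cd is the cathode, Fe²⁺/Fe the anode: E°cell = +0.07 V, n = 2.
Overall reaction: Cd²⁺(aq) + Fe(s) → Cd(s) + Fe²⁺(aq); Q = [Fe²⁺]^1/[Cd²⁺]^1.
From E = E° − (0.0592/n) log Q: log Q = (E° − E)·n/0.0592 = (+0.07 − (+0.056))·2/0.0592 = 0.4730.
So 1·log[Cd²⁺] = 1·log(0.011) − log Q = -1.9586 − (0.4730) = -2.4316; [Cd²⁺] = 10^(-2.4316) ≈ 0.0037 M.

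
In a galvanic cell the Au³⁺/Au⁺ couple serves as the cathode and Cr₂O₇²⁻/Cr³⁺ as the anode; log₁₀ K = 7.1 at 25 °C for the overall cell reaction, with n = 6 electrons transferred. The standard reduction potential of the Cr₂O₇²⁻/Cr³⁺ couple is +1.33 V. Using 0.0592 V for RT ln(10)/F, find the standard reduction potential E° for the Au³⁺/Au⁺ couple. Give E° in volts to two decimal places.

E°cell = (0.0592/n)·log K = (0.0592/6)(7.1) = +0.070 V.
Since Au³⁺/Au⁺ is the cathode and Cr₂O₇²⁻/Cr³⁺ the anode, E°cell = E°(Au³⁺/Au⁺) − E°(Cr₂O₇²⁻/Cr³⁺).
So E°(Au³⁺/Au⁺) = E°cell + E°(Cr₂O₇²⁻/Cr³⁺) = +0.070 + (+1.33) = +1.40 V.

+1.40 V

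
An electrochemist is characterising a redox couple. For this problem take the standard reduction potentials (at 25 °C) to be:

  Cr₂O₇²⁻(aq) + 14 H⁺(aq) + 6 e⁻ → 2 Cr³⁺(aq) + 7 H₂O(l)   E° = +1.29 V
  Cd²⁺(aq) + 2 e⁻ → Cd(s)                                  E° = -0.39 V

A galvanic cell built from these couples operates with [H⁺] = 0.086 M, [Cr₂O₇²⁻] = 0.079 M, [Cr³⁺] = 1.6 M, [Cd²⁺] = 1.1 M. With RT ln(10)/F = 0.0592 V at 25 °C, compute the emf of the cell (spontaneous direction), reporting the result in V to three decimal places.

+1.517 V

Cr₂O₇²⁻/Cr³⁺ is the cathode (higher E°), Cd²⁺/Cd the anode: E°cell = +1.29 − (-0.39) = +1.68 V, n = 6.
Overall: Cr₂O₇²⁻(aq) + 14 H⁺(aq) + 3 Cd(s) → 2 Cr³⁺(aq) + 7 H₂O(l) + 3 Cd²⁺(aq)
Q = [Cr³⁺]^2·[Cd²⁺]^3 / ([Cr₂O₇²⁻]·[H⁺]^14); log Q = 16.552.
E = E° − (0.0592/n) log Q = +1.68 − (0.0592/6)(16.552) = +1.517 V.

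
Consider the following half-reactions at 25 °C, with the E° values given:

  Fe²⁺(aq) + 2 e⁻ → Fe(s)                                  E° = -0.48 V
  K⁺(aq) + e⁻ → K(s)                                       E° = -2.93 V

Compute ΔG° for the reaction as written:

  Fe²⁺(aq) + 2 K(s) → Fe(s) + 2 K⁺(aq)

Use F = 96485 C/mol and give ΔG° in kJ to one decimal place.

-472.8 kJ

As written, Fe²⁺/Fe is reduced (cathode) and K⁺/K is oxidised (anode), so E°cell = (-0.48) − (-2.93) = +2.45 V.
Balancing electrons gives n = 2.
ΔG° = −nFE° = −(2)(96485)(+2.45) = -472,777 J = -472.8 kJ.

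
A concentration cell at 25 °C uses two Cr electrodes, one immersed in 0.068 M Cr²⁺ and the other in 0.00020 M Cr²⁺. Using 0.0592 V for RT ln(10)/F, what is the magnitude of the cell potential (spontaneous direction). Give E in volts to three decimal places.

For a concentration cell E°cell = 0. The 0.068 M side is the cathode (reduction is favoured where [Cr²⁺] is higher).
With n = 2, E = −(0.0592/2) log([Cr²⁺]ₐₙ/[Cr²⁺]꜀ₐₜ) = −(0.0592/2) log(0.0002/0.068) = −(0.0592/2)(-2.531) = +0.075 V.

+0.075 V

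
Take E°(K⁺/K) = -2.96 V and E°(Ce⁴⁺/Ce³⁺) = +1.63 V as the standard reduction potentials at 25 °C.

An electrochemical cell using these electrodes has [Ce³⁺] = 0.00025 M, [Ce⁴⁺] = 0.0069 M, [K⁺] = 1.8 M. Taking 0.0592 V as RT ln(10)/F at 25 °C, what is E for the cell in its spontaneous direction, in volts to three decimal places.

Ce⁴⁺/Ce³⁺ is the cathode (higher E°), K⁺/K the anode: E°cell = +1.63 − (-2.96) = +4.59 V, n = 1.
Overall: Ce⁴⁺(aq) + K(s) → Ce³⁺(aq) + K⁺(aq)
Q = [Ce³⁺]·[K⁺] / ([Ce⁴⁺]); log Q = -1.186.
E = E° − (0.0592/n) log Q = +4.59 − (0.0592/1)(-1.186) = +4.660 V.

+4.660 V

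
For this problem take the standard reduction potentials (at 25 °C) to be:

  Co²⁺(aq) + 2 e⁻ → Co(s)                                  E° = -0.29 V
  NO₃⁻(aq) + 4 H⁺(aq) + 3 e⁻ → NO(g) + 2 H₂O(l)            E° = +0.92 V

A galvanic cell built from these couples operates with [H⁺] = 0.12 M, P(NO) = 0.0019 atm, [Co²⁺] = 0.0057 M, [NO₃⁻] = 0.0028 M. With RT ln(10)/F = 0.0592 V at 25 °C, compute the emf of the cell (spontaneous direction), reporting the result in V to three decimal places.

+1.207 V

NO₃⁻/NO is the cathode (higher E°), Co²⁺/Co the anode: E°cell = +0.92 − (-0.29) = +1.21 V, n = 6.
Overall: 2 NO₃⁻(aq) + 8 H⁺(aq) + 3 Co(s) → 2 NO(g) + 4 H₂O(l) + 3 Co²⁺(aq)
Q = P(NO)^2·[Co²⁺]^3 / ([NO₃⁻]^2·[H⁺]^8); log Q = 0.297.
E = E° − (0.0592/n) log Q = +1.21 − (0.0592/6)(0.297) = +1.207 V.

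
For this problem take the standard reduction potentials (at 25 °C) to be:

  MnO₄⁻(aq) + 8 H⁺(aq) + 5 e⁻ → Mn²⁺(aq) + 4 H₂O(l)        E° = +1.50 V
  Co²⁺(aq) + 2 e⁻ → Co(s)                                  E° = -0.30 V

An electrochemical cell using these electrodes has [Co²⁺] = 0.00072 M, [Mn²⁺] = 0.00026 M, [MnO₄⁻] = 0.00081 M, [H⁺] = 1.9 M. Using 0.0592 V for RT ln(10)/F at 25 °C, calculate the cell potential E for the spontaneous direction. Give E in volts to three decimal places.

+1.925 V

MnO₄⁻/Mn²⁺ is the cathode (higher E°), Co²⁺/Co the anode: E°cell = +1.50 − (-0.30) = +1.80 V, n = 10.
Overall: 2 MnO₄⁻(aq) + 16 H⁺(aq) + 5 Co(s) → 2 Mn²⁺(aq) + 8 H₂O(l) + 5 Co²⁺(aq)
Q = [Mn²⁺]^2·[Co²⁺]^5 / ([MnO₄⁻]^2·[H⁺]^16); log Q = -21.160.
E = E° − (0.0592/n) log Q = +1.80 − (0.0592/10)(-21.160) = +1.925 V.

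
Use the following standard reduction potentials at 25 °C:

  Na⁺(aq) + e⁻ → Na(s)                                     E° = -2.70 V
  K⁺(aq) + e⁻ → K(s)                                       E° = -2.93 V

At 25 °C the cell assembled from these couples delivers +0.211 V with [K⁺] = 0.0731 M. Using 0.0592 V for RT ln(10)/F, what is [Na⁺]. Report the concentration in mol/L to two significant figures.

Na⁺/Na is the cathode, K⁺/K the anode: E°cell = +0.23 V, n = 1.
Overall reaction: Na⁺(aq) + K(s) → Na(s) + K⁺(aq); Q = [K⁺]^1/[Na⁺]^1.
From E = E° − (0.0592/n) log Q: log Q = (E° − E)·n/0.0592 = (+0.23 − (+0.211))·1/0.0592 = 0.3209.
So 1·log[Na⁺] = 1·log(0.0731) − log Q = -1.1361 − (0.3209) = -1.4570; [Na⁺] = 10^(-1.4570) ≈ 0.035 M.

0.035 M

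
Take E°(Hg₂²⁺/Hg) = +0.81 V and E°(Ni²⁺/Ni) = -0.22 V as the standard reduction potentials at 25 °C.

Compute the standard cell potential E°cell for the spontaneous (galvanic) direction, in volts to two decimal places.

+1.03 V

The Hg₂²⁺/Hg couple has the higher reduction potential, so it is the cathode; Ni²⁺/Ni is oxidised at the anode.
E°cell = E°(cathode) − E°(anode) = (+0.81) − (-0.22) = +1.03 V.
Since E°cell > 0, the reaction is spontaneous under standard conditions.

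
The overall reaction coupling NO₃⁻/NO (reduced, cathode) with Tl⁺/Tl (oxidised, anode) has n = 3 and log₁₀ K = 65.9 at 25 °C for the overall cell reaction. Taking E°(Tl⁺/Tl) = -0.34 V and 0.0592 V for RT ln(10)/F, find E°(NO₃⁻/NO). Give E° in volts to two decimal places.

+0.96 V

E°cell = (0.0592/n)·log K = (0.0592/3)(65.9) = +1.300 V.
Since NO₃⁻/NO is the cathode and Tl⁺/Tl the anode, E°cell = E°(NO₃⁻/NO) − E°(Tl⁺/Tl).
So E°(NO₃⁻/NO) = E°cell + E°(Tl⁺/Tl) = +1.300 + (-0.34) = +0.96 V.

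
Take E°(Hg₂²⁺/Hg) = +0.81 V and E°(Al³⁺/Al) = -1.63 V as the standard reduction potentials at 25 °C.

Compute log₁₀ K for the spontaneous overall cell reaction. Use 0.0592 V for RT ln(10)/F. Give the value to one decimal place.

Cathode: Hg₂²⁺/Hg; anode: Al³⁺/Al. E°cell = +2.44 V, n = 6.
log K = nE°cell / 0.0592 = (6)(+2.44) / 0.0592 = 247.3.

247.3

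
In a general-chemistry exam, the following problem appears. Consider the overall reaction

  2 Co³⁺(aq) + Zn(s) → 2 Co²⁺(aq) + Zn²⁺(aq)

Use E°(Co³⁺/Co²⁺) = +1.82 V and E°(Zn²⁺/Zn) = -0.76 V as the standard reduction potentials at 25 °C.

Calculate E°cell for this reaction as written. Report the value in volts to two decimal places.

The Co³⁺/Co²⁺ couple has the higher reduction potential, so it is the cathode; Zn²⁺/Zn is oxidised at the anode.
E°cell = E°(cathode) − E°(anode) = (+1.82) − (-0.76) = +2.58 V.

+2.58 V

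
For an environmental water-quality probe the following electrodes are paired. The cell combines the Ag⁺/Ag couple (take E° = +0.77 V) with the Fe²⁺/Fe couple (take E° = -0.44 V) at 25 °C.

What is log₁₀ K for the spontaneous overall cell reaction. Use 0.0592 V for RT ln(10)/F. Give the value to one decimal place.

40.9

Cathode: Ag⁺/Ag; anode: Fe²⁺/Fe. E°cell = +1.21 V, n = 2.
log K = nE°cell / 0.0592 = (2)(+1.21) / 0.0592 = 40.9.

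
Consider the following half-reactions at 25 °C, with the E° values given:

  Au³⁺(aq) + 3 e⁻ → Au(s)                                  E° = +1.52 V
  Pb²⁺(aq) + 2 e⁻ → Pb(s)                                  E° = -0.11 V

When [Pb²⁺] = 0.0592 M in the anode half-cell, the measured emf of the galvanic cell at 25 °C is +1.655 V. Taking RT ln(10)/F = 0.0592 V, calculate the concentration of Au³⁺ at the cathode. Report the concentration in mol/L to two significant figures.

Au³⁺/Au is the cathode, Pb²⁺/Pb the anode: E°cell = +1.63 V, n = 6.
Overall reaction: 2 Au³⁺(aq) + 3 Pb(s) → 2 Au(s) + 3 Pb²⁺(aq); Q = [Pb²⁺]^3/[Au³⁺]^2.
From E = E° − (0.0592/n) log Q: log Q = (E° − E)·n/0.0592 = (+1.63 − (+1.655))·6/0.0592 = -2.5338.
So 2·log[Au³⁺] = 3·log(0.0592) − log Q = -3.6830 − (-2.5338) = -1.1492; log[Au³⁺] = -1.1492 / 2 = -0.5746; [Au³⁺] = 10^(-0.5746) ≈ 0.27 M.

0.27 M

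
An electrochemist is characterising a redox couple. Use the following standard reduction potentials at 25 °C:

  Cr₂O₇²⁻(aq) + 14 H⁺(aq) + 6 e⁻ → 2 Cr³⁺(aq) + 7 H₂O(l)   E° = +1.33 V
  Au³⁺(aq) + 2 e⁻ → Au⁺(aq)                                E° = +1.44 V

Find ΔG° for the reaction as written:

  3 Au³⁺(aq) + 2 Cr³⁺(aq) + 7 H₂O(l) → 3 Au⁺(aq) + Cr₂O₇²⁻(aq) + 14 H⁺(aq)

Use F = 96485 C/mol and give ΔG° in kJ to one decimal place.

-63.7 kJ

As written, Au³⁺/Au⁺ is reduced (cathode) and Cr₂O₇²⁻/Cr³⁺ is oxidised (anode), so E°cell = (+1.44) − (+1.33) = +0.11 V.
Balancing electrons gives n = 6.
ΔG° = −nFE° = −(6)(96485)(+0.11) = -63,680 J = -63.7 kJ.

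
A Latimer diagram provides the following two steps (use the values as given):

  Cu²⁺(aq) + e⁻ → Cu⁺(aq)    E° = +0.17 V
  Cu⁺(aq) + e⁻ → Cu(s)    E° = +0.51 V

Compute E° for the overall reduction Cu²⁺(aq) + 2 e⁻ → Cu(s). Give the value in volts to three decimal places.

Since ΔG° = −nFE° is additive over sequential reductions, n₃E°₃ = n₁E°₁ + n₂E°₂.
E°₃ = (1×+0.17 + 1×+0.51) / 2 = (+0.680) / 2 = +0.340 V.

+0.340 V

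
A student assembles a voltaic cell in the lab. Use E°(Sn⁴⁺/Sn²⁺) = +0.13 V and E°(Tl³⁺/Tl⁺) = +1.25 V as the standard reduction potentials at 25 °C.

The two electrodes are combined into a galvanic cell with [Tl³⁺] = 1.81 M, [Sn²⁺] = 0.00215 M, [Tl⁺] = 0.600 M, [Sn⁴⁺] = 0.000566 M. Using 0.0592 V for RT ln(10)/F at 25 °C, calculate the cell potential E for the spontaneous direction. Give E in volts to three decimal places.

+1.151 V

Tl³⁺/Tl⁺ is the cathode (higher E°), Sn⁴⁺/Sn²⁺ the anode: E°cell = +1.25 − (+0.13) = +1.12 V, n = 2.
Overall: Tl³⁺(aq) + Sn²⁺(aq) → Tl⁺(aq) + Sn⁴⁺(aq)
Q = [Tl⁺]·[Sn⁴⁺] / ([Tl³⁺]·[Sn²⁺]); log Q = -1.059.
E = E° − (0.0592/n) log Q = +1.12 − (0.0592/2)(-1.059) = +1.151 V.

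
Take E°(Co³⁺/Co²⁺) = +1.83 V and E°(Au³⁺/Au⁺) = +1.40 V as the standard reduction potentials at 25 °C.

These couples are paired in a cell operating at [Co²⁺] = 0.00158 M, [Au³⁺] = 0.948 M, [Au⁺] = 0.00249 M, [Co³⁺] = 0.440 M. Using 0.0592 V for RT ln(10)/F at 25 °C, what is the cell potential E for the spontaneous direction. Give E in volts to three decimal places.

Co³⁺/Co²⁺ is the cathode (higher E°), Au³⁺/Au⁺ the anode: E°cell = +1.83 − (+1.40) = +0.43 V, n = 2.
Overall: 2 Co³⁺(aq) + Au⁺(aq) → 2 Co²⁺(aq) + Au³⁺(aq)
Q = [Co²⁺]^2·[Au³⁺] / ([Co³⁺]^2·[Au⁺]); log Q = -2.309.
E = E° − (0.0592/n) log Q = +0.43 − (0.0592/2)(-2.309) = +0.498 V.

+0.498 V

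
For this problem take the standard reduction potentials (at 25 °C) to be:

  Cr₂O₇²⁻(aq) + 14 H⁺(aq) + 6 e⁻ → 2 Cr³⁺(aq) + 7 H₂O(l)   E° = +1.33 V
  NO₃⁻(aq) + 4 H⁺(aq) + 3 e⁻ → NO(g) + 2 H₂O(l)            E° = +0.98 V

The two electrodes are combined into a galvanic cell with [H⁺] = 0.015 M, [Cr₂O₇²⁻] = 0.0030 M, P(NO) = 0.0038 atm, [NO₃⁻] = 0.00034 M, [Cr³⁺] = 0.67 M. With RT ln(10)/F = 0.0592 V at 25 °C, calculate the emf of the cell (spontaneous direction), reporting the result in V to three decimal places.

+0.241 V

Cr₂O₇²⁻/Cr³⁺ is the cathode (higher E°), NO₃⁻/NO the anode: E°cell = +1.33 − (+0.98) = +0.35 V, n = 6.
Overall: Cr₂O₇²⁻(aq) + 6 H⁺(aq) + 2 NO(g) → 2 Cr³⁺(aq) + 3 H₂O(l) + 2 NO₃⁻(aq)
Q = [Cr³⁺]^2·[NO₃⁻]^2 / ([Cr₂O₇²⁻]·[H⁺]^6·P(NO)^2); log Q = 11.022.
E = E° − (0.0592/n) log Q = +0.35 − (0.0592/6)(11.022) = +0.241 V.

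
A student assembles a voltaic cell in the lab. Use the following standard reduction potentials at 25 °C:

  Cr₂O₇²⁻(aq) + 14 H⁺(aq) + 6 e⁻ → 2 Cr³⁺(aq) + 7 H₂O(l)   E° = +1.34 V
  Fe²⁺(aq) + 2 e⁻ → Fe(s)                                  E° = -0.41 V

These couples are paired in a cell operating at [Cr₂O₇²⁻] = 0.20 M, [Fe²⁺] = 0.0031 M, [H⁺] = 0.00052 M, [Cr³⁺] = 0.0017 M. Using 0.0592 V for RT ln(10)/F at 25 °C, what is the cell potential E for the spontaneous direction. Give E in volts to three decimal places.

Cr₂O₇²⁻/Cr³⁺ is the cathode (higher E°), Fe²⁺/Fe the anode: E°cell = +1.34 − (-0.41) = +1.75 V, n = 6.
Overall: Cr₂O₇²⁻(aq) + 14 H⁺(aq) + 3 Fe(s) → 2 Cr³⁺(aq) + 7 H₂O(l) + 3 Fe²⁺(aq)
Q = [Cr³⁺]^2·[Fe²⁺]^3 / ([Cr₂O₇²⁻]·[H⁺]^14); log Q = 33.610.
E = E° − (0.0592/n) log Q = +1.75 − (0.0592/6)(33.610) = +1.418 V.

+1.418 V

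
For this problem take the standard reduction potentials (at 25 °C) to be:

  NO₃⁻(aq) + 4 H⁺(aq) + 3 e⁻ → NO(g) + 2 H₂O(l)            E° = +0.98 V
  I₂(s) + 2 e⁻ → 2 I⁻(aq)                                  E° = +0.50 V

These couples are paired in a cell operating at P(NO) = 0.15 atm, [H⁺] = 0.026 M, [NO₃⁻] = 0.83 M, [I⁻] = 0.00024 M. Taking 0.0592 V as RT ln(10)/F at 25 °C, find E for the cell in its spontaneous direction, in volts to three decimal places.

+0.155 V

NO₃⁻/NO is the cathode (higher E°), I₂/I⁻ the anode: E°cell = +0.98 − (+0.50) = +0.48 V, n = 6.
Overall: 2 NO₃⁻(aq) + 8 H⁺(aq) + 6 I⁻(aq) → 2 NO(g) + 4 H₂O(l) + 3 I₂(s)
Q = P(NO)^2 / ([NO₃⁻]^2·[H⁺]^8·[I⁻]^6); log Q = 32.913.
E = E° − (0.0592/n) log Q = +0.48 − (0.0592/6)(32.913) = +0.155 V.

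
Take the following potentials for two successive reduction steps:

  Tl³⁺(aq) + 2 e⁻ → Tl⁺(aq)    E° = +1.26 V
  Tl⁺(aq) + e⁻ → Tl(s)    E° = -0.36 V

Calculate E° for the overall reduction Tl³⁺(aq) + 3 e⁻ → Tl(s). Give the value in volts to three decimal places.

+0.720 V

Standard free energies of sequential steps add: ΔG°₃ = ΔG°₁ + ΔG°₂, so n₃E°₃ = n₁E°₁ + n₂E°₂.
E°₃ = (2×+1.26 + 1×-0.36) / 3 = (+2.160) / 3 = +0.720 V.
Simply averaging or adding the two E° values would be wrong; the electron-weighted sum is required.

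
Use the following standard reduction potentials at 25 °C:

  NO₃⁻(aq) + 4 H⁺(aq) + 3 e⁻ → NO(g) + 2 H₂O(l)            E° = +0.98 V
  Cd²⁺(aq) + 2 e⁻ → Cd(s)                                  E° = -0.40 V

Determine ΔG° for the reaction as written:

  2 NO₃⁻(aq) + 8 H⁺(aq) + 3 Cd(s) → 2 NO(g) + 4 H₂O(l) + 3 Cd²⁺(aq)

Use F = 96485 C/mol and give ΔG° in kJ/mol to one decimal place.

-798.9 kJ/mol

As written, NO₃⁻/NO is reduced (cathode) and Cd²⁺/Cd is oxidised (anode), so E°cell = (+0.98) − (-0.40) = +1.38 V.
Balancing electrons gives n = 6.
ΔG° = −nFE° = −(6)(96485)(+1.38) = -798,896 J = -798.9 kJ/mol.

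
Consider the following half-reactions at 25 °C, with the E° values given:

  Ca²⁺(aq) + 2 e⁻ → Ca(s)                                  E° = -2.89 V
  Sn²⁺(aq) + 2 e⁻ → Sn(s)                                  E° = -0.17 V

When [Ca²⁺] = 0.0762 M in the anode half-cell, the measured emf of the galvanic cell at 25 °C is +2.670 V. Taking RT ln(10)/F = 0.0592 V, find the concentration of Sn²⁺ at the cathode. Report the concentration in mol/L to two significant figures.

0.0016 M

Sn²⁺/Sn is the cathode, Ca²⁺/Ca the anode: E°cell = +2.72 V, n = 2.
Overall reaction: Sn²⁺(aq) + Ca(s) → Sn(s) + Ca²⁺(aq); Q = [Ca²⁺]^1/[Sn²⁺]^1.
From E = E° − (0.0592/n) log Q: log Q = (E° − E)·n/0.0592 = (+2.72 − (+2.670))·2/0.0592 = 1.6892.
So 1·log[Sn²⁺] = 1·log(0.0762) − log Q = -1.1180 − (1.6892) = -2.8072; [Sn²⁺] = 10^(-2.8072) ≈ 0.0016 M.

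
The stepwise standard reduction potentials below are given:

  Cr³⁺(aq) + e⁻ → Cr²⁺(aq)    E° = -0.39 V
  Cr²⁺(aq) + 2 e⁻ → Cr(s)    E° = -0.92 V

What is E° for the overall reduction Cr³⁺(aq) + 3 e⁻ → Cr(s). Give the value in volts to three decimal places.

-0.743 V

Adding the free-energy changes (−nFE°) of the two steps gives −n₃FE°₃ = −n₁FE°₁ − n₂FE°₂.
E°₃ = (1×-0.39 + 2×-0.92) / 3 = (-2.230) / 3 = -0.743 V.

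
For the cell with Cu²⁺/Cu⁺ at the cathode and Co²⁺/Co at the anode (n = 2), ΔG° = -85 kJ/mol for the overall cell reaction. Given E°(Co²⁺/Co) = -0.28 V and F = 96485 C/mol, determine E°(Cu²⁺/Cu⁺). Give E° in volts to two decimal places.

+0.16 V

E°cell = −ΔG°/(nF) = −(-85×10³)/((2)(96485)) = +0.440 V.
Since Cu²⁺/Cu⁺ is the cathode and Co²⁺/Co the anode, E°cell = E°(Cu²⁺/Cu⁺) − E°(Co²⁺/Co).
So E°(Cu²⁺/Cu⁺) = E°cell + E°(Co²⁺/Co) = +0.440 + (-0.28) = +0.16 V.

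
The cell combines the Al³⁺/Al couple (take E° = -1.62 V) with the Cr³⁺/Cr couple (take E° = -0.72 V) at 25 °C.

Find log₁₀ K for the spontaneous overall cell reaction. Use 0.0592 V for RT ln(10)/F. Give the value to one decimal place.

45.6

Cathode: Cr³⁺/Cr; anode: Al³⁺/Al. E°cell = +0.90 V, n = 3.
log K = nE°cell / 0.0592 = (3)(+0.90) / 0.0592 = 45.6.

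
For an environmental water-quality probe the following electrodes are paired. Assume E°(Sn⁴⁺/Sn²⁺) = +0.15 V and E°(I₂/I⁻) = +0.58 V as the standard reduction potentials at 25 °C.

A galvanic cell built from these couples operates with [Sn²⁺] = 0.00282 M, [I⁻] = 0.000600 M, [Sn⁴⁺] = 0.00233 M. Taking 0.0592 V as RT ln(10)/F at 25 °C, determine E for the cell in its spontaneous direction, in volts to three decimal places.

I₂/I⁻ is the cathode (higher E°), Sn⁴⁺/Sn²⁺ the anode: E°cell = +0.58 − (+0.15) = +0.43 V, n = 2.
Overall: I₂(s) + Sn²⁺(aq) → 2 I⁻(aq) + Sn⁴⁺(aq)
Q = [I⁻]^2·[Sn⁴⁺] / ([Sn²⁺]); log Q = -6.527.
E = E° − (0.0592/n) log Q = +0.43 − (0.0592/2)(-6.527) = +0.623 V.

+0.623 V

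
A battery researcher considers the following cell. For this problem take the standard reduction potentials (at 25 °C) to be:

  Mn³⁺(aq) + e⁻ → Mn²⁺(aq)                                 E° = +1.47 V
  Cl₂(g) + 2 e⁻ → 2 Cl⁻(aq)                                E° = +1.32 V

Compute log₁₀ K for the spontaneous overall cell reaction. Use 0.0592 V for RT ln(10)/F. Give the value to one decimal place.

Cathode: Mn³⁺/Mn²⁺; anode: Cl₂/Cl⁻. E°cell = +0.15 V, n = 2.
log K = nE°cell / 0.0592 = (2)(+0.15) / 0.0592 = 5.1.

5.1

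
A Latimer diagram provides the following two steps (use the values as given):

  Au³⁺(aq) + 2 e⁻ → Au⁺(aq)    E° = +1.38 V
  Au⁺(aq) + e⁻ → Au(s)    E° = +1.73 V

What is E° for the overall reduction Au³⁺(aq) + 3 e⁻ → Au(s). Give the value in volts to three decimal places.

+1.497 V

Adding the free-energy changes (−nFE°) of the two steps gives −n₃FE°₃ = −n₁FE°₁ − n₂FE°₂.
E°₃ = (2×+1.38 + 1×+1.73) / 3 = (+4.490) / 3 = +1.497 V.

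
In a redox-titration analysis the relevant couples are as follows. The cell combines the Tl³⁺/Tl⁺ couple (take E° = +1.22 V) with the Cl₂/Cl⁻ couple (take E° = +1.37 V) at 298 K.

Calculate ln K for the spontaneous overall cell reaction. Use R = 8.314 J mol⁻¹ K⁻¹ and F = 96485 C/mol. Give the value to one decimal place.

11.7

Cathode: Cl₂/Cl⁻; anode: Tl³⁺/Tl⁺. E°cell = (+1.37) − (+1.22) = +0.15 V, with n = 2.
ΔG° = −nFE° = −RT ln K, so ln K = nFE°/(RT) = (2)(96485)(+0.15) / ((8.314)(298)) = 11.683.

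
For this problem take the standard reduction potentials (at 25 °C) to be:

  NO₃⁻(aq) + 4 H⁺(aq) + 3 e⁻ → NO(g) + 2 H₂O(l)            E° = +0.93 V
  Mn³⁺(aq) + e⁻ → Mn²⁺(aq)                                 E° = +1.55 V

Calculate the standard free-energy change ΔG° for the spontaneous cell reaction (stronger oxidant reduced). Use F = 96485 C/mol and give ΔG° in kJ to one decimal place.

-179.5 kJ

Mn³⁺/Mn²⁺ (E° = +1.55 V) is the cathode; NO₃⁻/NO (E° = +0.93 V) is the anode, so E°cell = +0.62 V.
Balancing electrons gives n = 3 (lcm of 1 and 3).
ΔG° = −nFE° = −(3)(96485)(+0.62) = -179,462 J = -179.5 kJ.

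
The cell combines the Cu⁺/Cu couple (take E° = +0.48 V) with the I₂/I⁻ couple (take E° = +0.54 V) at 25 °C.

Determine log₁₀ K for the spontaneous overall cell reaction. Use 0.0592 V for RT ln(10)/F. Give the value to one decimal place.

Cathode: I₂/I⁻; anode: Cu⁺/Cu. E°cell = +0.06 V, n = 2.
log K = nE°cell / 0.0592 = (2)(+0.06) / 0.0592 = 2.0.

2.0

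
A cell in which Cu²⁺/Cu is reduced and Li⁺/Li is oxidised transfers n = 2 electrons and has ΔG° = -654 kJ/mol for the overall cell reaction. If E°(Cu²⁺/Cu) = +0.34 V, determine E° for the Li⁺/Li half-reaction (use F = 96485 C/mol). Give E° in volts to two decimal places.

E°cell = −ΔG°/(nF) = −(-654×10³)/((2)(96485)) = +3.389 V.
Since Cu²⁺/Cu is the cathode and Li⁺/Li the anode, E°cell = E°(Cu²⁺/Cu) − E°(Li⁺/Li).
So E°(Li⁺/Li) = E°(Cu²⁺/Cu) − E°cell = (+0.34) − (+3.389) = -3.05 V.

-3.05 V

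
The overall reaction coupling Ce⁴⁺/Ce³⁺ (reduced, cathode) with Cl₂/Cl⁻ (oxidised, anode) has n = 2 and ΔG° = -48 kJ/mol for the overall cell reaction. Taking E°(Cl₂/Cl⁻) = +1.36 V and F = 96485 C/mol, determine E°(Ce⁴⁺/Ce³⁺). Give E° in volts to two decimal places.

+1.61 V

E°cell = −ΔG°/(nF) = −(-48×10³)/((2)(96485)) = +0.249 V.
Since Ce⁴⁺/Ce³⁺ is the cathode and Cl₂/Cl⁻ the anode, E°cell = E°(Ce⁴⁺/Ce³⁺) − E°(Cl₂/Cl⁻).
So E°(Ce⁴⁺/Ce³⁺) = E°cell + E°(Cl₂/Cl⁻) = +0.249 + (+1.36) = +1.61 V.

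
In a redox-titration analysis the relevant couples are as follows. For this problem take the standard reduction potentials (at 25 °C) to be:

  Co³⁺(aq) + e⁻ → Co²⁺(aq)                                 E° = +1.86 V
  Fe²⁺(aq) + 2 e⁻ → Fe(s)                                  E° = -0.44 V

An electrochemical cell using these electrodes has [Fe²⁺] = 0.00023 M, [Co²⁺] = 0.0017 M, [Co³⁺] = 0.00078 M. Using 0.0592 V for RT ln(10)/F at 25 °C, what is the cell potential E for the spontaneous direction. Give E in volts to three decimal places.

Co³⁺/Co²⁺ is the cathode (higher E°), Fe²⁺/Fe the anode: E°cell = +1.86 − (-0.44) = +2.30 V, n = 2.
Overall: 2 Co³⁺(aq) + Fe(s) → 2 Co²⁺(aq) + Fe²⁺(aq)
Q = [Co²⁺]^2·[Fe²⁺] / ([Co³⁺]^2); log Q = -2.962.
E = E° − (0.0592/n) log Q = +2.30 − (0.0592/2)(-2.962) = +2.388 V.

+2.388 V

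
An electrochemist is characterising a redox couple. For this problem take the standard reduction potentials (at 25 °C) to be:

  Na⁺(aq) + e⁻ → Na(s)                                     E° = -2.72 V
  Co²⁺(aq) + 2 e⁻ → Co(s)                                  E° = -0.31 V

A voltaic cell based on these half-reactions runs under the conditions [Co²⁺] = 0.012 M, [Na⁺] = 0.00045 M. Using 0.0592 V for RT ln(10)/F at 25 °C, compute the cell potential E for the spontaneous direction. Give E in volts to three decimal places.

Co²⁺/Co is the cathode (higher E°), Na⁺/Na the anode: E°cell = -0.31 − (-2.72) = +2.41 V, n = 2.
Overall: Co²⁺(aq) + 2 Na(s) → Co(s) + 2 Na⁺(aq)
Q = [Na⁺]^2 / ([Co²⁺]); log Q = -4.773.
E = E° − (0.0592/n) log Q = +2.41 − (0.0592/2)(-4.773) = +2.551 V.

+2.551 V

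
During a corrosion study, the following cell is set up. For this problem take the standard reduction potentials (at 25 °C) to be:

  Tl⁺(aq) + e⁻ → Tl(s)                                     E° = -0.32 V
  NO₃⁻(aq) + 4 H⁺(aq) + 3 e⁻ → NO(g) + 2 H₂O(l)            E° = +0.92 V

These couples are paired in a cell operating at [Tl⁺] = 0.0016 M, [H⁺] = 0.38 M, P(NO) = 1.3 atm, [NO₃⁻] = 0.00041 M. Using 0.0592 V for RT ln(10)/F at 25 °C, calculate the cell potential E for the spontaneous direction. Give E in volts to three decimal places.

+1.303 V

NO₃⁻/NO is the cathode (higher E°), Tl⁺/Tl the anode: E°cell = +0.92 − (-0.32) = +1.24 V, n = 3.
Overall: NO₃⁻(aq) + 4 H⁺(aq) + 3 Tl(s) → NO(g) + 2 H₂O(l) + 3 Tl⁺(aq)
Q = P(NO)·[Tl⁺]^3 / ([NO₃⁻]·[H⁺]^4); log Q = -3.206.
E = E° − (0.0592/n) log Q = +1.24 − (0.0592/3)(-3.206) = +1.303 V.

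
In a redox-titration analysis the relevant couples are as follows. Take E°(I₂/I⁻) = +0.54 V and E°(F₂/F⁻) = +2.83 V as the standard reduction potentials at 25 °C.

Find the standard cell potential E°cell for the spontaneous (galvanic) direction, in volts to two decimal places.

The F₂/F⁻ couple has the higher reduction potential, so it is the cathode; I₂/I⁻ is oxidised at the anode.
E°cell = E°(cathode) − E°(anode) = (+2.83) − (+0.54) = +2.29 V.

+2.29 V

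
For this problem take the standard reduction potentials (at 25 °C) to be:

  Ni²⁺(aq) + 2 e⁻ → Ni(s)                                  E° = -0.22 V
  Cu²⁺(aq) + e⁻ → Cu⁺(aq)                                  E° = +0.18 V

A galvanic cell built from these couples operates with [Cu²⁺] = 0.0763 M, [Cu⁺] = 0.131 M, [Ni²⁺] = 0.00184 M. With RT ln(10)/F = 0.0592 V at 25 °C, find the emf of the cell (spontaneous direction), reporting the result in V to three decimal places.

Cu²⁺/Cu⁺ is the cathode (higher E°), Ni²⁺/Ni the anode: E°cell = +0.18 − (-0.22) = +0.40 V, n = 2.
Overall: 2 Cu²⁺(aq) + Ni(s) → 2 Cu⁺(aq) + Ni²⁺(aq)
Q = [Cu⁺]^2·[Ni²⁺] / ([Cu²⁺]^2); log Q = -2.266.
E = E° − (0.0592/n) log Q = +0.40 − (0.0592/2)(-2.266) = +0.467 V.

+0.467 V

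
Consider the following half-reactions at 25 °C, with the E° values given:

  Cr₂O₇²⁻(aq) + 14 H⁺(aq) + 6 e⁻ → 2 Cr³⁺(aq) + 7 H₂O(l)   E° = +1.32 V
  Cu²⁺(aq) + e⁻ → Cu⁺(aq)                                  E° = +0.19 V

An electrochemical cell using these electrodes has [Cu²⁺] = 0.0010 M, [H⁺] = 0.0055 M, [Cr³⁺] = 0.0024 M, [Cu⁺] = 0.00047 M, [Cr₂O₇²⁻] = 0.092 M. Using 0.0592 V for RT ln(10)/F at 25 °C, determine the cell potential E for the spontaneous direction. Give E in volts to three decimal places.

+0.840 V

Cr₂O₇²⁻/Cr³⁺ is the cathode (higher E°), Cu²⁺/Cu⁺ the anode: E°cell = +1.32 − (+0.19) = +1.13 V, n = 6.
Overall: Cr₂O₇²⁻(aq) + 14 H⁺(aq) + 6 Cu⁺(aq) → 2 Cr³⁺(aq) + 7 H₂O(l) + 6 Cu²⁺(aq)
Q = [Cr³⁺]^2·[Cu²⁺]^6 / ([Cr₂O₇²⁻]·[H⁺]^14·[Cu⁺]^6); log Q = 29.399.
E = E° − (0.0592/n) log Q = +1.13 − (0.0592/6)(29.399) = +0.840 V.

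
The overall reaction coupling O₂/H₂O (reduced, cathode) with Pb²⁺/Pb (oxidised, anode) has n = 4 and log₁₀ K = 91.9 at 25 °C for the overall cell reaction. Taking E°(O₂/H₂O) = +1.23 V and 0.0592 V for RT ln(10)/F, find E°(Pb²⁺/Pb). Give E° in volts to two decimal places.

E°cell = (0.0592/n)·log K = (0.0592/4)(91.9) = +1.360 V.
Since O₂/H₂O is the cathode and Pb²⁺/Pb the anode, E°cell = E°(O₂/H₂O) − E°(Pb²⁺/Pb).
So E°(Pb²⁺/Pb) = E°(O₂/H₂O) − E°cell = (+1.23) − (+1.360) = -0.13 V.

-0.13 V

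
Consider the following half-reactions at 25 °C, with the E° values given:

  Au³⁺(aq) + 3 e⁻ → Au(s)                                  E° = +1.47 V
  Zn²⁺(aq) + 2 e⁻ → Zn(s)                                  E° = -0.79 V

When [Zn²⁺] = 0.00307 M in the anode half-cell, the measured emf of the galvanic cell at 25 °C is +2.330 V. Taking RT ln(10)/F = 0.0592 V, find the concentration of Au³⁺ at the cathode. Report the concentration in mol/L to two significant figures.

Au³⁺/Au is the cathode, Zn²⁺/Zn the anode: E°cell = +2.26 V, n = 6.
Overall reaction: 2 Au³⁺(aq) + 3 Zn(s) → 2 Au(s) + 3 Zn²⁺(aq); Q = [Zn²⁺]^3/[Au³⁺]^2.
From E = E° − (0.0592/n) log Q: log Q = (E° − E)·n/0.0592 = (+2.26 − (+2.330))·6/0.0592 = -7.0946.
So 2·log[Au³⁺] = 3·log(0.00307) − log Q = -7.5386 − (-7.0946) = -0.4440; log[Au³⁺] = -0.4440 / 2 = -0.2220; [Au³⁺] = 10^(-0.2220) ≈ 0.60 M.

0.60 M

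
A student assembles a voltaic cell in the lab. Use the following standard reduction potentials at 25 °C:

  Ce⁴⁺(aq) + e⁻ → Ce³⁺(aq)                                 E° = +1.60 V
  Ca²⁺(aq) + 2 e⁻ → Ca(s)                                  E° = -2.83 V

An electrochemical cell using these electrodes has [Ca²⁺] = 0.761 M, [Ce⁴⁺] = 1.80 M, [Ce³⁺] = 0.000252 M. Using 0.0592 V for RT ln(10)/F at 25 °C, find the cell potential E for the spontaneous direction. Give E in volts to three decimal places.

Ce⁴⁺/Ce³⁺ is the cathode (higher E°), Ca²⁺/Ca the anode: E°cell = +1.60 − (-2.83) = +4.43 V, n = 2.
Overall: 2 Ce⁴⁺(aq) + Ca(s) → 2 Ce³⁺(aq) + Ca²⁺(aq)
Q = [Ce³⁺]^2·[Ca²⁺] / ([Ce⁴⁺]^2); log Q = -7.826.
E = E° − (0.0592/n) log Q = +4.43 − (0.0592/2)(-7.826) = +4.662 V.

+4.662 V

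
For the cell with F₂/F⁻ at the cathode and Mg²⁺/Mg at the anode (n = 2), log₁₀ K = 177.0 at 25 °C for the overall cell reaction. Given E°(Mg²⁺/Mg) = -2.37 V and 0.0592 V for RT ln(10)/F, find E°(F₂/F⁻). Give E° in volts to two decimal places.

+2.87 V

E°cell = (0.0592/n)·log K = (0.0592/2)(177.0) = +5.239 V.
Since F₂/F⁻ is the cathode and Mg²⁺/Mg the anode, E°cell = E°(F₂/F⁻) − E°(Mg²⁺/Mg).
So E°(F₂/F⁻) = E°cell + E°(Mg²⁺/Mg) = +5.239 + (-2.37) = +2.87 V.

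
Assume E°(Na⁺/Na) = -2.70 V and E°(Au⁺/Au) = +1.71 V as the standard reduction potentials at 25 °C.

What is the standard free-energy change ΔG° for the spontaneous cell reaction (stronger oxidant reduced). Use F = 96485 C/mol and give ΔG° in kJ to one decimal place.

-425.5 kJ

Au⁺/Au (E° = +1.71 V) is the cathode; Na⁺/Na (E° = -2.70 V) is the anode, so E°cell = +4.41 V.
Balancing electrons gives n = 1 (lcm of 1 and 1).
ΔG° = −nFE° = −(1)(96485)(+4.41) = -425,499 J = -425.5 kJ.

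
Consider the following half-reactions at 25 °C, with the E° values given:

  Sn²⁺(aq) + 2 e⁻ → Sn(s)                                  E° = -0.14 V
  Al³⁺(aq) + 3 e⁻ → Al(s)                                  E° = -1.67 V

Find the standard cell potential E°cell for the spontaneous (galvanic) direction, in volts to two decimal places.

The Sn²⁺/Sn couple has the higher reduction potential, so it is the cathode; Al³⁺/Al is oxidised at the anode.
E°cell = E°(cathode) − E°(anode) = (-0.14) − (-1.67) = +1.53 V.
Since E°cell > 0, the reaction is spontaneous under standard conditions.

+1.53 V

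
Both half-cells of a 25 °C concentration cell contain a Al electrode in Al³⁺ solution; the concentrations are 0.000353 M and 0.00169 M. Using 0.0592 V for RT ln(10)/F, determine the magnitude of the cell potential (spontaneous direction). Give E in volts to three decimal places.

For a concentration cell E°cell = 0. The 0.00169 M side is the cathode (reduction is favoured where [Al³⁺] is higher).
With n = 3, E = −(0.0592/3) log([Al³⁺]ₐₙ/[Al³⁺]꜀ₐₜ) = −(0.0592/3) log(0.000353/0.00169) = −(0.0592/3)(-0.680) = +0.013 V.

+0.013 V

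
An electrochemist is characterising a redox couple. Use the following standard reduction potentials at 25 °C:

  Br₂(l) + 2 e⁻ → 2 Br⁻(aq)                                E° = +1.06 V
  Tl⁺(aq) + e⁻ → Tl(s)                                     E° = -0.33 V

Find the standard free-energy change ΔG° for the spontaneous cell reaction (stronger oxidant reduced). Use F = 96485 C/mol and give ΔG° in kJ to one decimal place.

-268.2 kJ

Br₂/Br⁻ (E° = +1.06 V) is the cathode; Tl⁺/Tl (E° = -0.33 V) is the anode, so E°cell = +1.39 V.
Balancing electrons gives n = 2 (lcm of 2 and 1).
ΔG° = −nFE° = −(2)(96485)(+1.39) = -268,228 J = -268.2 kJ.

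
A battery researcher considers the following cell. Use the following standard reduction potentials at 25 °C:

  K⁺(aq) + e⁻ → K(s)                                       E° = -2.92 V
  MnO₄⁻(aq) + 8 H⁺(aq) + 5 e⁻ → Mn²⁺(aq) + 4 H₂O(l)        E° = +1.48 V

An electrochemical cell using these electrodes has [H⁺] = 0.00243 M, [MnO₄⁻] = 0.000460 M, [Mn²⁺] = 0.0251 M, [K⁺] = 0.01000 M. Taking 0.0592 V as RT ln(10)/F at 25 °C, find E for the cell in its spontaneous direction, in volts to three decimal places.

+4.250 V

MnO₄⁻/Mn²⁺ is the cathode (higher E°), K⁺/K the anode: E°cell = +1.48 − (-2.92) = +4.40 V, n = 5.
Overall: MnO₄⁻(aq) + 8 H⁺(aq) + 5 K(s) → Mn²⁺(aq) + 4 H₂O(l) + 5 K⁺(aq)
Q = [Mn²⁺]·[K⁺]^5 / ([MnO₄⁻]·[H⁺]^8); log Q = 12.652.
E = E° − (0.0592/n) log Q = +4.40 − (0.0592/5)(12.652) = +4.250 V.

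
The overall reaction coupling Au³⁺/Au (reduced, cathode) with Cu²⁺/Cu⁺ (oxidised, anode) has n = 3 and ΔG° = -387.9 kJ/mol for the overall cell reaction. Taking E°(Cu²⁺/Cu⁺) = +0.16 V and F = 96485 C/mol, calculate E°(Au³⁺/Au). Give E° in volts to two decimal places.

+1.50 V

E°cell = −ΔG°/(nF) = −(-387.9×10³)/((3)(96485)) = +1.340 V.
Since Au³⁺/Au is the cathode and Cu²⁺/Cu⁺ the anode, E°cell = E°(Au³⁺/Au) − E°(Cu²⁺/Cu⁺).
So E°(Au³⁺/Au) = E°cell + E°(Cu²⁺/Cu⁺) = +1.340 + (+0.16) = +1.50 V.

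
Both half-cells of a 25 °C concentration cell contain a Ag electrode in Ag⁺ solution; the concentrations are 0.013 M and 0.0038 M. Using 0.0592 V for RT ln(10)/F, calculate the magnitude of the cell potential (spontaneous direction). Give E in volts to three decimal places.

+0.032 V

For a concentration cell E°cell = 0. The 0.013 M side is the cathode (reduction is favoured where [Ag⁺] is higher).
With n = 1, E = −(0.0592/1) log([Ag⁺]ₐₙ/[Ag⁺]꜀ₐₜ) = −(0.0592/1) log(0.0038/0.013) = −(0.0592/1)(-0.534) = +0.032 V.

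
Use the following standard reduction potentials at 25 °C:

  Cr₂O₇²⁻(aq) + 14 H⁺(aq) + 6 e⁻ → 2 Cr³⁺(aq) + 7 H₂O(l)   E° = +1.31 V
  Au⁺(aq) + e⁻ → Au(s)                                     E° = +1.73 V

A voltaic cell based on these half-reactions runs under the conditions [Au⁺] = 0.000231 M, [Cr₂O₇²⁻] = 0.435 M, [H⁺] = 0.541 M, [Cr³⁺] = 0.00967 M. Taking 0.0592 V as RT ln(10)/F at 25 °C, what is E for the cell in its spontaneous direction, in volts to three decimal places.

+0.205 V

Au⁺/Au is the cathode (higher E°), Cr₂O₇²⁻/Cr³⁺ the anode: E°cell = +1.73 − (+1.31) = +0.42 V, n = 6.
Overall: 6 Au⁺(aq) + 2 Cr³⁺(aq) + 7 H₂O(l) → 6 Au(s) + Cr₂O₇²⁻(aq) + 14 H⁺(aq)
Q = [Cr₂O₇²⁻]·[H⁺]^14 / ([Au⁺]^6·[Cr³⁺]^2); log Q = 21.751.
E = E° − (0.0592/n) log Q = +0.42 − (0.0592/6)(21.751) = +0.205 V.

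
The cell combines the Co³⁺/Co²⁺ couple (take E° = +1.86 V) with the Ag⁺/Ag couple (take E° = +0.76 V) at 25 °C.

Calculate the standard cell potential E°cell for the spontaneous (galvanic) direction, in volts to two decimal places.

+1.10 V

The Co³⁺/Co²⁺ couple has the higher reduction potential, so it is the cathode; Ag⁺/Ag is oxidised at the anode.
E°cell = E°(cathode) − E°(anode) = (+1.86) − (+0.76) = +1.10 V.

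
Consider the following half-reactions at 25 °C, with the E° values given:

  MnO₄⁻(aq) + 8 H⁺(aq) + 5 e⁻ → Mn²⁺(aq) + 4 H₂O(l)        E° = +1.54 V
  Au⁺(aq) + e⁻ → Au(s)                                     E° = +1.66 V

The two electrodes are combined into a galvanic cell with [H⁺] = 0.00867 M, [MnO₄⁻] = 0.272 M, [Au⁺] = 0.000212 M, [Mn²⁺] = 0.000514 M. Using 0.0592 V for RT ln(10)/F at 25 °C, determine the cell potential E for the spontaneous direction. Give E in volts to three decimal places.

+0.066 V

Au⁺/Au is the cathode (higher E°), MnO₄⁻/Mn²⁺ the anode: E°cell = +1.66 − (+1.54) = +0.12 V, n = 5.
Overall: 5 Au⁺(aq) + Mn²⁺(aq) + 4 H₂O(l) → 5 Au(s) + MnO₄⁻(aq) + 8 H⁺(aq)
Q = [MnO₄⁻]·[H⁺]^8 / ([Au⁺]^5·[Mn²⁺]); log Q = 4.596.
E = E° − (0.0592/n) log Q = +0.12 − (0.0592/5)(4.596) = +0.066 V.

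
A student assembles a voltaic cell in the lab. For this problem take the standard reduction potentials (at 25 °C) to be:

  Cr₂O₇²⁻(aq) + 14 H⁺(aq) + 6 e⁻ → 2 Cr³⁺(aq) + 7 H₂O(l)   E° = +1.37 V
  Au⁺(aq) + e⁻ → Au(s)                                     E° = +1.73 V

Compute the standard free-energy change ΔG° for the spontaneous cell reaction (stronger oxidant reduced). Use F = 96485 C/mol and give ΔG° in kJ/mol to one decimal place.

-208.4 kJ/mol

Au⁺/Au (E° = +1.73 V) is the cathode; Cr₂O₇²⁻/Cr³⁺ (E° = +1.37 V) is the anode, so E°cell = +0.36 V.
Balancing electrons gives n = 6 (lcm of 1 and 6).
ΔG° = −nFE° = −(6)(96485)(+0.36) = -208,408 J = -208.4 kJ/mol.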